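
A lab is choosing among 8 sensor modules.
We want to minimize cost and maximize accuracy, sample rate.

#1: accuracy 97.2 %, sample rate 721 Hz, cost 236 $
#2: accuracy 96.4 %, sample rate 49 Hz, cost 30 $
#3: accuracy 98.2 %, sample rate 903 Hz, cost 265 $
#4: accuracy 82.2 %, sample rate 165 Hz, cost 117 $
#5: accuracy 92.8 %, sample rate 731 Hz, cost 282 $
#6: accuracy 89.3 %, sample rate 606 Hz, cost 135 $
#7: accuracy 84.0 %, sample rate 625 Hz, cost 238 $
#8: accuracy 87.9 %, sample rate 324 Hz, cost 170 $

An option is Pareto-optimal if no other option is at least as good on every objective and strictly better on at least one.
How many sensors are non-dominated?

#1: not dominated.
#2: not dominated (best cost).
#3: not dominated (best accuracy).
#4: not dominated.
#5: dominated by #3 (accuracy 98.2≥92.8, sample rate 903≥731, cost 265≤282).
#6: not dominated.
#7: dominated by #1 (accuracy 97.2≥84.0, sample rate 721≥625, cost 236≤238).
#8: dominated by #6 (accuracy 89.3≥87.9, sample rate 606≥324, cost 135≤170).
Pareto-optimal: #1, #2, #3, #4, #6 → 5.

5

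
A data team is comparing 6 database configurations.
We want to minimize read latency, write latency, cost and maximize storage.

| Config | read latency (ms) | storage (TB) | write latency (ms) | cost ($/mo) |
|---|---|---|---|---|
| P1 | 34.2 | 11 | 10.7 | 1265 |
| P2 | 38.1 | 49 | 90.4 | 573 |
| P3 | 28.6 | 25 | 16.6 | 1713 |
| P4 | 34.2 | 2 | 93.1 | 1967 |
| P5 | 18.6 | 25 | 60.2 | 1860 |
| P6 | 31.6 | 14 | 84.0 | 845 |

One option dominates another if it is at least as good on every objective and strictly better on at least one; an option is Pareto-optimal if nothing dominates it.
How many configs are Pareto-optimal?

P1: not dominated (best write latency).
P2: not dominated (best storage).
P3: not dominated.
P4: dominated by P1 (read latency 34.2≤34.2, storage 11≥2, write latency 10.7≤93.1, cost 1265≤1967).
P5: not dominated (best read latency).
P6: not dominated.
Pareto-optimal: P1, P2, P3, P5, P6 → 5.

5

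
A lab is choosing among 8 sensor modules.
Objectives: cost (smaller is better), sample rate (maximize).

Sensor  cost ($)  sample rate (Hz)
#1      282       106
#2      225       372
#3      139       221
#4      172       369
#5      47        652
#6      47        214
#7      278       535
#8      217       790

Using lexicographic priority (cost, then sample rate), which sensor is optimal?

#5

First minimize cost: best is 47, kept {#5, #6}.
Then maximize sample rate: best is 652, kept {#5}.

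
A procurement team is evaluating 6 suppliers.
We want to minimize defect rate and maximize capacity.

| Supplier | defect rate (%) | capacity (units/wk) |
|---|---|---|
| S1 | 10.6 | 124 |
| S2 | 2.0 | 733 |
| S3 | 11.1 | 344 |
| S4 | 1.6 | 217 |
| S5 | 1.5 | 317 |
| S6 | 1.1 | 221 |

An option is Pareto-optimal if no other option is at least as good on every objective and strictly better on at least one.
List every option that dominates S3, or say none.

S2: defect rate 2.0≤11.1, capacity 733≥344 — dominates S3.
Others (S1, S4, S5, S6) are each worse than S3 on at least one objective.

S2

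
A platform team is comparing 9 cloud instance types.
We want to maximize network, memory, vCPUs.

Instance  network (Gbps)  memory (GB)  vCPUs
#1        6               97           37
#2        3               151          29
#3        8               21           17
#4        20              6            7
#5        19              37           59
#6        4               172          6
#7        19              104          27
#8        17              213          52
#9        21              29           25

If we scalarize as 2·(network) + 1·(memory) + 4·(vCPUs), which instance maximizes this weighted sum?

#1: 2·6 + 1·97 + 4·37 = 257
#2: 2·3 + 1·151 + 4·29 = 273
#3: 2·8 + 1·21 + 4·17 = 105
#4: 2·20 + 1·6 + 4·7 = 74
#5: 2·19 + 1·37 + 4·59 = 311
#6: 2·4 + 1·172 + 4·6 = 204
#7: 2·19 + 1·104 + 4·27 = 250
#8: 2·17 + 1·213 + 4·52 = 455
#9: 2·21 + 1·29 + 4·25 = 171
Highest: #8 at 455.

#8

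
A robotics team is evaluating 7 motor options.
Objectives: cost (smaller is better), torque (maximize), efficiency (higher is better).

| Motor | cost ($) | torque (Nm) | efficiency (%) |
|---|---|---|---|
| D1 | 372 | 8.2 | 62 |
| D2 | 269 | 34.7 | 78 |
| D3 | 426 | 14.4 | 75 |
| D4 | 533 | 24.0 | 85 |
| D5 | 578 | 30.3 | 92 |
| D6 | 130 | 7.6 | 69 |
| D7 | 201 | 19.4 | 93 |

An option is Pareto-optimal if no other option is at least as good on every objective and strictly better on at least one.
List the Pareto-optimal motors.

D2, D4, D5, D6, D7

D1: dominated by D2 (cost 269≤372, torque 34.7≥8.2, efficiency 78≥62).
D2: not dominated (best torque).
D3: dominated by D2 (cost 269≤426, torque 34.7≥14.4, efficiency 78≥75).
D4: not dominated.
D5: not dominated.
D6: not dominated (best cost).
D7: not dominated (best efficiency).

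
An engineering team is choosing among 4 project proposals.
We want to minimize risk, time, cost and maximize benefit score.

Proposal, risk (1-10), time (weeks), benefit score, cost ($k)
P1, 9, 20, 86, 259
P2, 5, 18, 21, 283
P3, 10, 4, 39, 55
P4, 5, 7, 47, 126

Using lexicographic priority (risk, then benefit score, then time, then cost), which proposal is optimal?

P4

First minimize risk: best is 5, kept {P2, P4}.
Then maximize benefit score: best is 47, kept {P4}.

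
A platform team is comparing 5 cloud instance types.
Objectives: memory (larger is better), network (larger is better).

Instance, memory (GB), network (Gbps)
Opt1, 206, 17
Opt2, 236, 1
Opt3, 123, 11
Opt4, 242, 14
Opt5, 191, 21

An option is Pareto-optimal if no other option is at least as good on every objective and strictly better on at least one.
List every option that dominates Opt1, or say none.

none

Opt2: worse on network (1 vs 17).
Opt3: worse on memory (123 vs 206).
Opt4: worse on network (14 vs 17).
Opt5: worse on memory (191 vs 206).
No option dominates Opt1.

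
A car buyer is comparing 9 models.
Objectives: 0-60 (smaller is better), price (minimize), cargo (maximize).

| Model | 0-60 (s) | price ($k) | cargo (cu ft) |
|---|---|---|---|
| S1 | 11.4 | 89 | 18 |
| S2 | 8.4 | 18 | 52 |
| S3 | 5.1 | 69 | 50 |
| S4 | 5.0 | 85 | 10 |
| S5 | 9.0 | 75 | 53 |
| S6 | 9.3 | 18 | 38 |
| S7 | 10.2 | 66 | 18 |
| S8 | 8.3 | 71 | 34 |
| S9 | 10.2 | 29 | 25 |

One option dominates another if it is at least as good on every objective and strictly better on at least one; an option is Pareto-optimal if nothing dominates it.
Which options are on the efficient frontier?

S2, S3, S4, S5

S1: dominated by S2 (0-60 8.4≤11.4, price 18≤89, cargo 52≥18).
S2: not dominated.
S3: not dominated.
S4: not dominated (best 0-60).
S5: not dominated (best cargo).
S6: dominated by S2 (0-60 8.4≤9.3, price 18≤18, cargo 52≥38).
S7: dominated by S2 (0-60 8.4≤10.2, price 18≤66, cargo 52≥18).
S8: dominated by S3 (0-60 5.1≤8.3, price 69≤71, cargo 50≥34).
S9: dominated by S2 (0-60 8.4≤10.2, price 18≤29, cargo 52≥25).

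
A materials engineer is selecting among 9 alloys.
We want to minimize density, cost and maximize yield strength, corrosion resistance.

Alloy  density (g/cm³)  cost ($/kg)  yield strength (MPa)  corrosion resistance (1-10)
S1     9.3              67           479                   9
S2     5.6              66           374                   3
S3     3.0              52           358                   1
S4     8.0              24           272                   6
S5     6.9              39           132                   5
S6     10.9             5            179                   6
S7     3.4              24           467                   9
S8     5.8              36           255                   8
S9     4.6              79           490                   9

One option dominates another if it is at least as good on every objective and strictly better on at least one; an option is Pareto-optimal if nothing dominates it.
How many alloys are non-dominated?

5

S1: not dominated.
S2: dominated by S7 (density 3.4≤5.6, cost 24≤66, yield strength 467≥374, corrosion resistance 9≥3).
S3: not dominated (best density).
S4: dominated by S7 (density 3.4≤8.0, cost 24≤24, yield strength 467≥272, corrosion resistance 9≥6).
S5: dominated by S7 (density 3.4≤6.9, cost 24≤39, yield strength 467≥132, corrosion resistance 9≥5).
S6: not dominated (best cost).
S7: not dominated.
S8: dominated by S7 (density 3.4≤5.8, cost 24≤36, yield strength 467≥255, corrosion resistance 9≥8).
S9: not dominated (best yield strength).
Pareto-optimal: S1, S3, S6, S7, S9 → 5.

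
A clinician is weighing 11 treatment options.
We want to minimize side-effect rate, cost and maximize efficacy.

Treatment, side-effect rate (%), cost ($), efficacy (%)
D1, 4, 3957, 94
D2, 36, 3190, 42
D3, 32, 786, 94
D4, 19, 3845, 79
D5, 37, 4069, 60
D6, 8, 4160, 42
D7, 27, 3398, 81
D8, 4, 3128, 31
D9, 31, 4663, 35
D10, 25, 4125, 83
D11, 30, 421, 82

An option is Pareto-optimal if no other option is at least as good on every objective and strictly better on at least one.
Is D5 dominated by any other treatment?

D1 vs D5: side-effect rate 4≤37, cost 3957≤4069, efficacy 94≥60 — D1 is at least as good on every objective and strictly better on at least one, so D1 dominates D5.

Yes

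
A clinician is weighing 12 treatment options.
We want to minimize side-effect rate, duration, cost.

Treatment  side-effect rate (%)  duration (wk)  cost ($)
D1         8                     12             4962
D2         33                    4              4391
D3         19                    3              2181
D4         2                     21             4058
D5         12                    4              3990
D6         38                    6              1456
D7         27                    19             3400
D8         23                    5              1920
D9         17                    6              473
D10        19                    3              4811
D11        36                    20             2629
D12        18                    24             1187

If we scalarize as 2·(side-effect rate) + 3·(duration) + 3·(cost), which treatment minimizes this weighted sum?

D1: 2·8 + 3·12 + 3·4962 = 14938
D2: 2·33 + 3·4 + 3·4391 = 13251
D3: 2·19 + 3·3 + 3·2181 = 6590
D4: 2·2 + 3·21 + 3·4058 = 12241
D5: 2·12 + 3·4 + 3·3990 = 12006
D6: 2·38 + 3·6 + 3·1456 = 4462
D7: 2·27 + 3·19 + 3·3400 = 10311
D8: 2·23 + 3·5 + 3·1920 = 5821
D9: 2·17 + 3·6 + 3·473 = 1471
D10: 2·19 + 3·3 + 3·4811 = 14480
D11: 2·36 + 3·20 + 3·2629 = 8019
D12: 2·18 + 3·24 + 3·1187 = 3669
Lowest: D9 at 1471.

D9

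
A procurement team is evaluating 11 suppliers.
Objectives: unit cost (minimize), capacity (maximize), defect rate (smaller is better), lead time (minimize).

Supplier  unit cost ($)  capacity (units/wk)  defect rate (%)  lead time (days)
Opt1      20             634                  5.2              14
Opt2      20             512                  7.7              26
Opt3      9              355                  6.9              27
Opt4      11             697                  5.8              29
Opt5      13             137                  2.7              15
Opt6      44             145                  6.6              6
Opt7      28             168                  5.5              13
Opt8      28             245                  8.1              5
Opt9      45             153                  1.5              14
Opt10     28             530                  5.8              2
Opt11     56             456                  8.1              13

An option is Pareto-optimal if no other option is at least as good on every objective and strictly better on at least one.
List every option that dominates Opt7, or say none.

none

Opt1: worse on lead time (14 vs 13).
Opt2: worse on defect rate (7.7 vs 5.5).
Opt3: worse on defect rate (6.9 vs 5.5).
Opt4: worse on defect rate (5.8 vs 5.5).
Opt5: worse on capacity (137 vs 168).
Opt6: worse on unit cost (44 vs 28).
Opt8: worse on defect rate (8.1 vs 5.5).
Opt9: worse on unit cost (45 vs 28).
Opt10: worse on defect rate (5.8 vs 5.5).
Opt11: worse on unit cost (56 vs 28).
No option dominates Opt7.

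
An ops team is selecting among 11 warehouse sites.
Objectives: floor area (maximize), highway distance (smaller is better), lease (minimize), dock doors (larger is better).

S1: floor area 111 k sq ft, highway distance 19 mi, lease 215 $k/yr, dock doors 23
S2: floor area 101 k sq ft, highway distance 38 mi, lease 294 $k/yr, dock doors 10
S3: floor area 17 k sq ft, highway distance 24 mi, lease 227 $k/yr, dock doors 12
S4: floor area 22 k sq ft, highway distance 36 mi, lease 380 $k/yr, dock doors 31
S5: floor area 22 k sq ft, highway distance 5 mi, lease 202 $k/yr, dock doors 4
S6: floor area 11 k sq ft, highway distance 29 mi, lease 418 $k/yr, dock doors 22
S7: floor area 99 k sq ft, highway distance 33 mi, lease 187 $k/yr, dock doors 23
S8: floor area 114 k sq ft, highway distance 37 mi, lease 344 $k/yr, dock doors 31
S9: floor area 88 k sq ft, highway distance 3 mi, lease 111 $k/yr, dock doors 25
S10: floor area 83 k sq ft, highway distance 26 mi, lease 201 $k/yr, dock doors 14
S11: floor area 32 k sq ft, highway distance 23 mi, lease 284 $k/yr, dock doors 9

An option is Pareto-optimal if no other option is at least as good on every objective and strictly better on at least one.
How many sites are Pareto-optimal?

S1: not dominated.
S2: dominated by S1 (floor area 111≥101, highway distance 19≤38, lease 215≤294, dock doors 23≥10).
S3: dominated by S1 (floor area 111≥17, highway distance 19≤24, lease 215≤227, dock doors 23≥12).
S4: not dominated.
S5: dominated by S9 (floor area 88≥22, highway distance 3≤5, lease 111≤202, dock doors 25≥4).
S6: dominated by S1 (floor area 111≥11, highway distance 19≤29, lease 215≤418, dock doors 23≥22).
S7: not dominated.
S8: not dominated (best floor area).
S9: not dominated (best highway distance).
S10: dominated by S9 (floor area 88≥83, highway distance 3≤26, lease 111≤201, dock doors 25≥14).
S11: dominated by S1 (floor area 111≥32, highway distance 19≤23, lease 215≤284, dock doors 23≥9).
Pareto-optimal: S1, S4, S7, S8, S9 → 5.

5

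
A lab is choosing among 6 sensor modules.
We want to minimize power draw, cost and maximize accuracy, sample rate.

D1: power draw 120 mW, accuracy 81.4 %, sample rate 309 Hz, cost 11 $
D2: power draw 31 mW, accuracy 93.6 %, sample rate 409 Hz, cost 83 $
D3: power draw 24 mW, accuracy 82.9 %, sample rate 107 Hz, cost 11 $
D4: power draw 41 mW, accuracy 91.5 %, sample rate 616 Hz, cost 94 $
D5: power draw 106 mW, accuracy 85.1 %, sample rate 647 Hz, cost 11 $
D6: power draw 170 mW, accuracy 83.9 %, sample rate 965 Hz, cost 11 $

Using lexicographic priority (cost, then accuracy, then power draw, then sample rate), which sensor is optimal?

First minimize cost: best is 11, kept {D1, D3, D5, D6}.
Then maximize accuracy: best is 85.1, kept {D5}.

D5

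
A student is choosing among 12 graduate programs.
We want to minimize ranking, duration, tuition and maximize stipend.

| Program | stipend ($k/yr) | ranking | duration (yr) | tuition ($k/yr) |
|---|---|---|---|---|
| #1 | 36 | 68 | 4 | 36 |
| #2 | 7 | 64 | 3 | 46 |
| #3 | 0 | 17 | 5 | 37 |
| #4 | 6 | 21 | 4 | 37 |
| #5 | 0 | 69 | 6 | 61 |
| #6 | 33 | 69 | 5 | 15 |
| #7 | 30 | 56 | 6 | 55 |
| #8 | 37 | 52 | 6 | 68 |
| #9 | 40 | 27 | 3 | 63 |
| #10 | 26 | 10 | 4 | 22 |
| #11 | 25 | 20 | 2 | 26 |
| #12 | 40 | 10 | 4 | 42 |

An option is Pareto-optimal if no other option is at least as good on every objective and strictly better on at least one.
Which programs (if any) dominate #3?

#10

#10: stipend 26≥0, ranking 10≤17, duration 4≤5, tuition 22≤37 — dominates #3.
Others (#1, #2, #4, #5, #6, #7, #8, #9, #11, #12) are each worse than #3 on at least one objective.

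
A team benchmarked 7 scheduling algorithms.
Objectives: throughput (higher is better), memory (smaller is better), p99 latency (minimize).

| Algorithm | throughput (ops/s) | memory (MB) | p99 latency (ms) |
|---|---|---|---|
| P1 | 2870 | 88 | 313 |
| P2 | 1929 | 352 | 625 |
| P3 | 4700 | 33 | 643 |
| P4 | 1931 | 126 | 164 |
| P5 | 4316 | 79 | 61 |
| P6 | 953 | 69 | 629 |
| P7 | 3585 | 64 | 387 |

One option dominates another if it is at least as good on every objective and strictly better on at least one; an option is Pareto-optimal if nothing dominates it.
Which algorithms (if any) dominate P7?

none

P1: worse on throughput (2870 vs 3585).
P2: worse on throughput (1929 vs 3585).
P3: worse on p99 latency (643 vs 387).
P4: worse on throughput (1931 vs 3585).
P5: worse on memory (79 vs 64).
P6: worse on throughput (953 vs 3585).
No option dominates P7.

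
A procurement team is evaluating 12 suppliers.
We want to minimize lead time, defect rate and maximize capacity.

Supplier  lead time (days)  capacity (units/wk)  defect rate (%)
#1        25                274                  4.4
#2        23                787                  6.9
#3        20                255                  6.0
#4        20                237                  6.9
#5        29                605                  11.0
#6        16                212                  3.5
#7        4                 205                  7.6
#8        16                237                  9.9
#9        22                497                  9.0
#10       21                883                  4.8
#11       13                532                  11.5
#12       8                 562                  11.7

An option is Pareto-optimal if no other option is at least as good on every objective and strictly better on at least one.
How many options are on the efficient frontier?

8

#1: not dominated.
#2: dominated by #10 (lead time 21≤23, capacity 883≥787, defect rate 4.8≤6.9).
#3: not dominated.
#4: dominated by #3 (lead time 20≤20, capacity 255≥237, defect rate 6.0≤6.9).
#5: dominated by #2 (lead time 23≤29, capacity 787≥605, defect rate 6.9≤11.0).
#6: not dominated (best defect rate).
#7: not dominated (best lead time).
#8: not dominated.
#9: dominated by #10 (lead time 21≤22, capacity 883≥497, defect rate 4.8≤9.0).
#10: not dominated (best capacity).
#11: not dominated.
#12: not dominated.
Pareto-optimal: #1, #3, #6, #7, #8, #10, #11, #12 → 8.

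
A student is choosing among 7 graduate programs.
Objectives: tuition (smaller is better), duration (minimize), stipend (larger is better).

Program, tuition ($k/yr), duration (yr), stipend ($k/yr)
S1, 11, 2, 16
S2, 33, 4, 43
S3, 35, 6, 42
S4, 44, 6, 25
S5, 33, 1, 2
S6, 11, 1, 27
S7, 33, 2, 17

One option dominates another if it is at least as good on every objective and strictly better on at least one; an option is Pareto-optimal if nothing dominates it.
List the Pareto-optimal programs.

S2, S6

S1: dominated by S6 (tuition 11≤11, duration 1≤2, stipend 27≥16).
S2: not dominated (best stipend).
S3: dominated by S2 (tuition 33≤35, duration 4≤6, stipend 43≥42).
S4: dominated by S2 (tuition 33≤44, duration 4≤6, stipend 43≥25).
S5: dominated by S6 (tuition 11≤33, duration 1≤1, stipend 27≥2).
S6: not dominated.
S7: dominated by S6 (tuition 11≤33, duration 1≤2, stipend 27≥17).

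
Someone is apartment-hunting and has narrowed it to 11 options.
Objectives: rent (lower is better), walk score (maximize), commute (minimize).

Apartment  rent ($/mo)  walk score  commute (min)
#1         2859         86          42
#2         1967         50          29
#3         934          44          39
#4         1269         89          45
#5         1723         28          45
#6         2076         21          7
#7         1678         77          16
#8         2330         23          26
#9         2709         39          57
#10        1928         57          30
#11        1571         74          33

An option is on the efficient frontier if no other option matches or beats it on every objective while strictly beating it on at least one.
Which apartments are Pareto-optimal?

#1: not dominated.
#2: dominated by #7 (rent 1678≤1967, walk score 77≥50, commute 16≤29).
#3: not dominated (best rent).
#4: not dominated (best walk score).
#5: dominated by #3 (rent 934≤1723, walk score 44≥28, commute 39≤45).
#6: not dominated (best commute).
#7: not dominated.
#8: dominated by #7 (rent 1678≤2330, walk score 77≥23, commute 16≤26).
#9: dominated by #2 (rent 1967≤2709, walk score 50≥39, commute 29≤57).
#10: dominated by #7 (rent 1678≤1928, walk score 77≥57, commute 16≤30).
#11: not dominated.

#1, #3, #4, #6, #7, #11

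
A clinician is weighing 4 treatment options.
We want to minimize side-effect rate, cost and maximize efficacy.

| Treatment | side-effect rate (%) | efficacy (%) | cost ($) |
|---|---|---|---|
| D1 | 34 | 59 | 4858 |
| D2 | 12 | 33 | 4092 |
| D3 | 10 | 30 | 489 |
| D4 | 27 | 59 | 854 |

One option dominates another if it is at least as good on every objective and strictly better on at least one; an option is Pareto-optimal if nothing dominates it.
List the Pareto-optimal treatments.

D2, D3, D4

D1: dominated by D4 (side-effect rate 27≤34, efficacy 59≥59, cost 854≤4858).
D2: not dominated.
D3: not dominated (best side-effect rate).
D4: not dominated.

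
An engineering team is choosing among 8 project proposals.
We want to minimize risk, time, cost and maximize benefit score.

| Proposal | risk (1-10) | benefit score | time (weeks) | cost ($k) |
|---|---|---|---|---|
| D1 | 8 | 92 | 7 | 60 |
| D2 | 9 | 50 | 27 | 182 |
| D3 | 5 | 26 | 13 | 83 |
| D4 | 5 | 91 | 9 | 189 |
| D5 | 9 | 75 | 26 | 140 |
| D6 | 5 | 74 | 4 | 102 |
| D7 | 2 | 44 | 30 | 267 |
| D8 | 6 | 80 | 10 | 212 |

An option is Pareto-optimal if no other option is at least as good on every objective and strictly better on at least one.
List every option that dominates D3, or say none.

none

D1: worse on risk (8 vs 5).
D2: worse on risk (9 vs 5).
D4: worse on cost (189 vs 83).
D5: worse on risk (9 vs 5).
D6: worse on cost (102 vs 83).
D7: worse on time (30 vs 13).
D8: worse on risk (6 vs 5).
No option dominates D3.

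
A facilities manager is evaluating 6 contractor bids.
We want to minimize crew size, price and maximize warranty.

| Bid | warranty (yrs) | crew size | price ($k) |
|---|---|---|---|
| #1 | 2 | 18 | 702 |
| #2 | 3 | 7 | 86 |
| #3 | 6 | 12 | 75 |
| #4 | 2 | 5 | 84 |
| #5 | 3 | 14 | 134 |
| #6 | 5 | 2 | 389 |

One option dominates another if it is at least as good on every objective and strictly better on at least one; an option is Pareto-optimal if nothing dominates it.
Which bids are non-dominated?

#2, #3, #4, #6

#1: dominated by #2 (warranty 3≥2, crew size 7≤18, price 86≤702).
#2: not dominated.
#3: not dominated (best warranty).
#4: not dominated.
#5: dominated by #2 (warranty 3≥3, crew size 7≤14, price 86≤134).
#6: not dominated (best crew size).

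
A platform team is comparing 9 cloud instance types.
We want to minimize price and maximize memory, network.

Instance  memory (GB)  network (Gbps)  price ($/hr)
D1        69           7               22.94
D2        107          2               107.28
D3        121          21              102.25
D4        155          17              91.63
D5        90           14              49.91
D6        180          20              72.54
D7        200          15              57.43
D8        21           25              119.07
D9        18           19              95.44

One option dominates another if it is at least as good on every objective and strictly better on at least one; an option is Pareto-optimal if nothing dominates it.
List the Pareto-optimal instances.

D1: not dominated (best price).
D2: dominated by D3 (memory 121≥107, network 21≥2, price 102.25≤107.28).
D3: not dominated.
D4: dominated by D6 (memory 180≥155, network 20≥17, price 72.54≤91.63).
D5: not dominated.
D6: not dominated.
D7: not dominated (best memory).
D8: not dominated (best network).
D9: dominated by D6 (memory 180≥18, network 20≥19, price 72.54≤95.44).

D1, D3, D5, D6, D7, D8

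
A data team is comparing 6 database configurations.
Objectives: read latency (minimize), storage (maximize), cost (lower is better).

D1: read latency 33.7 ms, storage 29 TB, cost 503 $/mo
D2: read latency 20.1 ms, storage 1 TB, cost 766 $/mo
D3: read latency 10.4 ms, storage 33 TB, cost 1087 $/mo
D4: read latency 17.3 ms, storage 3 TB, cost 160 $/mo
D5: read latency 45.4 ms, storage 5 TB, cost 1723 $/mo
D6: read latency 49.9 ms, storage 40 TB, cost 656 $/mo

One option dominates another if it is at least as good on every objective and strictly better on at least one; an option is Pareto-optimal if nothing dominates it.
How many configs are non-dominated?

D1: not dominated.
D2: dominated by D4 (read latency 17.3≤20.1, storage 3≥1, cost 160≤766).
D3: not dominated (best read latency).
D4: not dominated (best cost).
D5: dominated by D1 (read latency 33.7≤45.4, storage 29≥5, cost 503≤1723).
D6: not dominated (best storage).
Pareto-optimal: D1, D3, D4, D6 → 4.

4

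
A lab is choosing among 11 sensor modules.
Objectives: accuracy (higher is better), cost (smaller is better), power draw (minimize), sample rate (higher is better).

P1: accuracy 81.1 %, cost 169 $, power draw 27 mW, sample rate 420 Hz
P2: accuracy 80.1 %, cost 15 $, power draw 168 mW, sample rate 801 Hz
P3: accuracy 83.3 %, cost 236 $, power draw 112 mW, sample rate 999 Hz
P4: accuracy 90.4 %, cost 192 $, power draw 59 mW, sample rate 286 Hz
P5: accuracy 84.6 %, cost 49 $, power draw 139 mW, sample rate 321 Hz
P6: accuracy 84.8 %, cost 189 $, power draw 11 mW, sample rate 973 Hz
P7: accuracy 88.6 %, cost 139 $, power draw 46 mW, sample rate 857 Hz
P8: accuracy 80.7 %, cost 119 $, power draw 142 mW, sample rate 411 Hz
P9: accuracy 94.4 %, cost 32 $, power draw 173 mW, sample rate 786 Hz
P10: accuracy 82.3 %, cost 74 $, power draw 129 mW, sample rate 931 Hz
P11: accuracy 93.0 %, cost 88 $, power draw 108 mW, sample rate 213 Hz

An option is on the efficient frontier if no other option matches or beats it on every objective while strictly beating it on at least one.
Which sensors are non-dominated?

P1: not dominated.
P2: not dominated (best cost).
P3: not dominated (best sample rate).
P4: not dominated.
P5: not dominated.
P6: not dominated (best power draw).
P7: not dominated.
P8: dominated by P10 (accuracy 82.3≥80.7, cost 74≤119, power draw 129≤142, sample rate 931≥411).
P9: not dominated (best accuracy).
P10: not dominated.
P11: not dominated.

P1, P2, P3, P4, P5, P6, P7, P9, P10, P11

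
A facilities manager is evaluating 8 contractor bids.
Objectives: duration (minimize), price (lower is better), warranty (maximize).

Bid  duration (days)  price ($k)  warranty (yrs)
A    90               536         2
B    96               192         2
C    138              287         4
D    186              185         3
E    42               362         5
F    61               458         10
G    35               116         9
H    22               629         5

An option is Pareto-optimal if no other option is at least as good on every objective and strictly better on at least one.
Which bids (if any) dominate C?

G: duration 35≤138, price 116≤287, warranty 9≥4 — dominates C.
Others (A, B, D, E, F, H) are each worse than C on at least one objective.

G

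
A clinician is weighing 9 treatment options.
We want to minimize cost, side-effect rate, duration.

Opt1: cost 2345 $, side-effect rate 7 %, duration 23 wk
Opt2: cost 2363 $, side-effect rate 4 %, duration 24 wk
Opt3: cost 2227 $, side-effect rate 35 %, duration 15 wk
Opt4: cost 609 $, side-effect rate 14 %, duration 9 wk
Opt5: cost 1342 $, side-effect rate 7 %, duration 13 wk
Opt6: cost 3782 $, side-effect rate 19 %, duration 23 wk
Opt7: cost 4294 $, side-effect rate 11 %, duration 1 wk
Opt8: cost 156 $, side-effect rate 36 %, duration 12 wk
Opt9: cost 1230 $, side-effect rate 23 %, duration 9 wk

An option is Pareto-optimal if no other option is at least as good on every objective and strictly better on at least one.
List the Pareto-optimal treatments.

Opt2, Opt4, Opt5, Opt7, Opt8

Opt1: dominated by Opt5 (cost 1342≤2345, side-effect rate 7≤7, duration 13≤23).
Opt2: not dominated (best side-effect rate).
Opt3: dominated by Opt4 (cost 609≤2227, side-effect rate 14≤35, duration 9≤15).
Opt4: not dominated.
Opt5: not dominated.
Opt6: dominated by Opt1 (cost 2345≤3782, side-effect rate 7≤19, duration 23≤23).
Opt7: not dominated (best duration).
Opt8: not dominated (best cost).
Opt9: dominated by Opt4 (cost 609≤1230, side-effect rate 14≤23, duration 9≤9).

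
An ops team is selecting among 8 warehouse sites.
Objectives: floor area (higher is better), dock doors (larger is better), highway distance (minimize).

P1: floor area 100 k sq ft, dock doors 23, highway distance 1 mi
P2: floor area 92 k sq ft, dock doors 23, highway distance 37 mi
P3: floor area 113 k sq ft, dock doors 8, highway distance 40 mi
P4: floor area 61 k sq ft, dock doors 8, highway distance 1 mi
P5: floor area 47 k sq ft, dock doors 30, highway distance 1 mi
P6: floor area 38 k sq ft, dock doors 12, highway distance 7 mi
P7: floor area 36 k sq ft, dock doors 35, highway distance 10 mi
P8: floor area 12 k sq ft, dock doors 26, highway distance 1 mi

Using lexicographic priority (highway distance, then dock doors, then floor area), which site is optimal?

P5

First minimize highway distance: best is 1, kept {P1, P4, P5, P8}.
Then maximize dock doors: best is 30, kept {P5}.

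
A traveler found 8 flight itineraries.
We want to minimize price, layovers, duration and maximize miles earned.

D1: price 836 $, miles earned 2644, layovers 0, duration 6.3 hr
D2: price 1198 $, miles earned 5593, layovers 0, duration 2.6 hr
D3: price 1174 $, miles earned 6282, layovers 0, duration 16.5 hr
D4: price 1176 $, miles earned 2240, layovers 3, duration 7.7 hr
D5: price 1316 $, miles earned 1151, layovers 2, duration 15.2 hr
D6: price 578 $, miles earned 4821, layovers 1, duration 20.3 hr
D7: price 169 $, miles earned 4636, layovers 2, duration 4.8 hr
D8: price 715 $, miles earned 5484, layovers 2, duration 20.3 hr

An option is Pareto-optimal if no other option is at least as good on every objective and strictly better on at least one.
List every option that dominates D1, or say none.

D2: worse on price (1198 vs 836).
D3: worse on price (1174 vs 836).
D4: worse on price (1176 vs 836).
D5: worse on price (1316 vs 836).
D6: worse on layovers (1 vs 0).
D7: worse on layovers (2 vs 0).
D8: worse on layovers (2 vs 0).
No option dominates D1.

none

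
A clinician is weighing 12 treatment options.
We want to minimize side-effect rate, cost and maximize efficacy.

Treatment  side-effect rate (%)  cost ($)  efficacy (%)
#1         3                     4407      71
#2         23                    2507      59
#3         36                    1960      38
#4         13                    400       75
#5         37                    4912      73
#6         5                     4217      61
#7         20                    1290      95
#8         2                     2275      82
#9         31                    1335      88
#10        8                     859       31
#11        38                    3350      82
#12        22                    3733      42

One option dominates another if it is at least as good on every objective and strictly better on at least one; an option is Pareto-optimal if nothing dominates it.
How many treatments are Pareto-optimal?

4

#1: dominated by #8 (side-effect rate 2≤3, cost 2275≤4407, efficacy 82≥71).
#2: dominated by #4 (side-effect rate 13≤23, cost 400≤2507, efficacy 75≥59).
#3: dominated by #4 (side-effect rate 13≤36, cost 400≤1960, efficacy 75≥38).
#4: not dominated (best cost).
#5: dominated by #4 (side-effect rate 13≤37, cost 400≤4912, efficacy 75≥73).
#6: dominated by #8 (side-effect rate 2≤5, cost 2275≤4217, efficacy 82≥61).
#7: not dominated (best efficacy).
#8: not dominated (best side-effect rate).
#9: dominated by #7 (side-effect rate 20≤31, cost 1290≤1335, efficacy 95≥88).
#10: not dominated.
#11: dominated by #7 (side-effect rate 20≤38, cost 1290≤3350, efficacy 95≥82).
#12: dominated by #4 (side-effect rate 13≤22, cost 400≤3733, efficacy 75≥42).
Pareto-optimal: #4, #7, #8, #10 → 4.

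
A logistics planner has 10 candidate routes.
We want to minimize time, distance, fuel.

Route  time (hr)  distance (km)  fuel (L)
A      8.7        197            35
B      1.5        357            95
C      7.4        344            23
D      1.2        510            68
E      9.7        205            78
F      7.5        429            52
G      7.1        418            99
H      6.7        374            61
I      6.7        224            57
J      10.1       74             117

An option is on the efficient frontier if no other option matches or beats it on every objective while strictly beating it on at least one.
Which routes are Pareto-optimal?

A: not dominated.
B: not dominated.
C: not dominated (best fuel).
D: not dominated (best time).
E: dominated by A (time 8.7≤9.7, distance 197≤205, fuel 35≤78).
F: dominated by C (time 7.4≤7.5, distance 344≤429, fuel 23≤52).
G: dominated by B (time 1.5≤7.1, distance 357≤418, fuel 95≤99).
H: dominated by I (time 6.7≤6.7, distance 224≤374, fuel 57≤61).
I: not dominated.
J: not dominated (best distance).

A, B, C, D, I, J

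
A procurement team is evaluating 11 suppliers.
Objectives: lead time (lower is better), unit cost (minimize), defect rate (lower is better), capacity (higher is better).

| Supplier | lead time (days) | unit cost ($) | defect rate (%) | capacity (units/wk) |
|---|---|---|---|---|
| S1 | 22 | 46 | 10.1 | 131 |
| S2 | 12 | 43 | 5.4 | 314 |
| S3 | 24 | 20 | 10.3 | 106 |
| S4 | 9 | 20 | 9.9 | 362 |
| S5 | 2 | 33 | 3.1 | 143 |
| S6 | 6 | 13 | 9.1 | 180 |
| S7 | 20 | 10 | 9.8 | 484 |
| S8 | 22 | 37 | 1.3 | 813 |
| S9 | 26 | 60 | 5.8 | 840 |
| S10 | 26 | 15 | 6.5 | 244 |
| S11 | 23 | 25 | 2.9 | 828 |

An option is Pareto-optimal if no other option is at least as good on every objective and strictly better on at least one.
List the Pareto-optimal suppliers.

S1: dominated by S2 (lead time 12≤22, unit cost 43≤46, defect rate 5.4≤10.1, capacity 314≥131).
S2: not dominated.
S3: dominated by S4 (lead time 9≤24, unit cost 20≤20, defect rate 9.9≤10.3, capacity 362≥106).
S4: not dominated.
S5: not dominated (best lead time).
S6: not dominated.
S7: not dominated (best unit cost).
S8: not dominated (best defect rate).
S9: not dominated (best capacity).
S10: not dominated.
S11: not dominated.

S2, S4, S5, S6, S7, S8, S9, S10, S11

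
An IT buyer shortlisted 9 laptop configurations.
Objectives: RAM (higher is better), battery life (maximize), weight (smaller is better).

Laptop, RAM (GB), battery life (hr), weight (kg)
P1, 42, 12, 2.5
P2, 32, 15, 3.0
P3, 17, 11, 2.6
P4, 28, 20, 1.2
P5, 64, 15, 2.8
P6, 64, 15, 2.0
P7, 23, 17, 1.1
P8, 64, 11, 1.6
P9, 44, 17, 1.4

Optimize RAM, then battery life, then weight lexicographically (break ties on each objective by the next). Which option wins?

First maximize RAM: best is 64, kept {P5, P6, P8}.
Then maximize battery life: best is 15, kept {P5, P6}.
Then minimize weight: best is 2.0, kept {P6}.

P6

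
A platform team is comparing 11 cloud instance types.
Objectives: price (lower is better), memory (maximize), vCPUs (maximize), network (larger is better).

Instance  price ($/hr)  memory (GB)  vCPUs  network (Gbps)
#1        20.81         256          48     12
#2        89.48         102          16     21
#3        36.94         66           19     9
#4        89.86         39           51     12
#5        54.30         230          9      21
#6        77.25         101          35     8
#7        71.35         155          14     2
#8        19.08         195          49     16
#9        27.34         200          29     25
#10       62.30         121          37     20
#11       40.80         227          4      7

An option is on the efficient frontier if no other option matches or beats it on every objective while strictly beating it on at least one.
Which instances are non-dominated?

#1: not dominated (best memory).
#2: dominated by #9 (price 27.34≤89.48, memory 200≥102, vCPUs 29≥16, network 25≥21).
#3: dominated by #1 (price 20.81≤36.94, memory 256≥66, vCPUs 48≥19, network 12≥9).
#4: not dominated (best vCPUs).
#5: not dominated.
#6: dominated by #1 (price 20.81≤77.25, memory 256≥101, vCPUs 48≥35, network 12≥8).
#7: dominated by #1 (price 20.81≤71.35, memory 256≥155, vCPUs 48≥14, network 12≥2).
#8: not dominated (best price).
#9: not dominated (best network).
#10: not dominated.
#11: dominated by #1 (price 20.81≤40.80, memory 256≥227, vCPUs 48≥4, network 12≥7).

#1, #4, #5, #8, #9, #10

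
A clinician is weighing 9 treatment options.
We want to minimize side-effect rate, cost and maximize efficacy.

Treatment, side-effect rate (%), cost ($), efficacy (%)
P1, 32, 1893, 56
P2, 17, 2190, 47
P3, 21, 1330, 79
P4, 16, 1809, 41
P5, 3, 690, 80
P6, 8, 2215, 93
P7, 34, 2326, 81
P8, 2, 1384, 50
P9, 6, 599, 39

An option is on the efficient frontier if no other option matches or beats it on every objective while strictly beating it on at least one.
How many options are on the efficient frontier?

4

P1: dominated by P3 (side-effect rate 21≤32, cost 1330≤1893, efficacy 79≥56).
P2: dominated by P5 (side-effect rate 3≤17, cost 690≤2190, efficacy 80≥47).
P3: dominated by P5 (side-effect rate 3≤21, cost 690≤1330, efficacy 80≥79).
P4: dominated by P5 (side-effect rate 3≤16, cost 690≤1809, efficacy 80≥41).
P5: not dominated.
P6: not dominated (best efficacy).
P7: dominated by P6 (side-effect rate 8≤34, cost 2215≤2326, efficacy 93≥81).
P8: not dominated (best side-effect rate).
P9: not dominated (best cost).
Pareto-optimal: P5, P6, P8, P9 → 4.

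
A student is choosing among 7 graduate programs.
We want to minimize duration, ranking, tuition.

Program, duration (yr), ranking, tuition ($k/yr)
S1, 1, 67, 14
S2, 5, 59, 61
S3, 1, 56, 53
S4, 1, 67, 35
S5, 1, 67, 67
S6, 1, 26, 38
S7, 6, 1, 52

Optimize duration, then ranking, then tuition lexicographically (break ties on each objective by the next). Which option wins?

S6

First minimize duration: best is 1, kept {S1, S3, S4, S5, S6}.
Then minimize ranking: best is 26, kept {S6}.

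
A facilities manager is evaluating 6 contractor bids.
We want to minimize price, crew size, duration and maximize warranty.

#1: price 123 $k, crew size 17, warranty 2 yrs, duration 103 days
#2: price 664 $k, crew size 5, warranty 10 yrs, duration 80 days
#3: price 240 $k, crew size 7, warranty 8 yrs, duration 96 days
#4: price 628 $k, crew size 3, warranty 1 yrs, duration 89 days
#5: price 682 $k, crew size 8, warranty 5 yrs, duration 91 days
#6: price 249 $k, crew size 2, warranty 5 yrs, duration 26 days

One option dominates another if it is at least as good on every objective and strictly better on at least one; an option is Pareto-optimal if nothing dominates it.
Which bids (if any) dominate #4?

#6

#6: price 249≤628, crew size 2≤3, warranty 5≥1, duration 26≤89 — dominates #4.
Others (#1, #2, #3, #5) are each worse than #4 on at least one objective.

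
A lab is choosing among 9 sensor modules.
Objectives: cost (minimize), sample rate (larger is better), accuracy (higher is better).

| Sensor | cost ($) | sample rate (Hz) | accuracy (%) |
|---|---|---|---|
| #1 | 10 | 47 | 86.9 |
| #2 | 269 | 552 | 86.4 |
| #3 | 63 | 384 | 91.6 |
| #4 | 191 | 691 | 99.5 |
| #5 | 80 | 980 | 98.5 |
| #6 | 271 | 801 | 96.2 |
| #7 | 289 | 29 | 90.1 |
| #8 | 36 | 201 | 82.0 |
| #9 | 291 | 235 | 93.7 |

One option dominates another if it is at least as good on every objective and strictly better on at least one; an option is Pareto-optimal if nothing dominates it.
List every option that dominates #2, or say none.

#4: cost 191≤269, sample rate 691≥552, accuracy 99.5≥86.4 — dominates #2.
#5: cost 80≤269, sample rate 980≥552, accuracy 98.5≥86.4 — dominates #2.
Others (#1, #3, #6, #7, #8, #9) are each worse than #2 on at least one objective.

#4, #5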